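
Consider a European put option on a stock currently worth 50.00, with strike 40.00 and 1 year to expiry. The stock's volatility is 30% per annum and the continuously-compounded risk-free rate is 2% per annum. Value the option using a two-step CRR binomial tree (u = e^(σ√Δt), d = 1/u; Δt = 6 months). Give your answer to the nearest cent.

2.00

CRR parameters: u = e^(σ√Δt) = e^(0.3·√0.5) = 1.2363, d = 1/u = 0.8089
Per-period rate: rΔt = 0.02·0.5 = 0.01, so R = e^0.01 = 1.0101
Risk-neutral probability p = (e^0.01 − 0.8089)/(1.2363 − 0.8089) = 0.2012/0.4275 = 0.4707
Terminal stock prices: S_uu = 76.42, S_ud = 50, S_dd = 32.71
Terminal payoffs (K − S): max(-36.42, 0) = 0, max(-10, 0) = 0, max(7.287, 0) = 7.287
Node u (S = 61.82): V_u = e^(−0.01)·[0.4707·0.0000 + 0.5293·0.0000] = 0.0000
Node d (S = 40.44): V_d = e^(−0.01)·[0.4707·0.0000 + 0.5293·7.2874] = 3.8190
Node 0 (S = 50): V_0 = e^(−0.01)·[0.4707·0.0000 + 0.5293·3.8190] = 2.0014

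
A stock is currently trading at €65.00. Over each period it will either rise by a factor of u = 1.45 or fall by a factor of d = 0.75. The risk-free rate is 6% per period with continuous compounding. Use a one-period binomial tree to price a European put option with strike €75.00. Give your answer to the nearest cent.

€13.71

Risk-neutral probability p = (e^0.06 − 0.75)/(1.45 − 0.75) = 0.3118/0.7000 = 0.4455
Terminal stock prices: S_u = 94.25, S_d = 48.75
Terminal payoffs (K − S): max(-19.25, 0) = 0, max(26.25, 0) = 26.25
Node 0 (S = 65): V_0 = e^(−0.06)·[0.4455·0.0000 + 0.5545·26.2500] = 13.7084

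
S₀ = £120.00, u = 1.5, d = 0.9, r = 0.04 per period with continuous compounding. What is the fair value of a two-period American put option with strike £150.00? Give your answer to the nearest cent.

£30.88

Risk-neutral probability p = (e^0.04 − 0.9)/(1.5 − 0.9) = 0.1408/0.6000 = 0.2347
Terminal stock prices: S_uu = 270, S_ud = 162, S_dd = 97.2
Terminal payoffs (K − S): max(-120, 0) = 0, max(-12, 0) = 0, max(52.8, 0) = 52.8
Node u (S = 180): continuation = e^(−0.04)·[0.2347·0.0000 + 0.7653·0.0000] = 0.0000; exercise value = 0.0000 ≤ continuation, so V_u = 0.0000
Node d (S = 108): continuation = e^(−0.04)·[0.2347·0.0000 + 0.7653·52.8000] = 38.8242; exercise value = 42.0000 > continuation, so V_d = 42.0000 (exercise)
Node 0 (S = 120): continuation = e^(−0.04)·[0.2347·0.0000 + 0.7653·42.0000] = 30.8829; exercise value = 30.0000 ≤ continuation, so V_0 = 30.8829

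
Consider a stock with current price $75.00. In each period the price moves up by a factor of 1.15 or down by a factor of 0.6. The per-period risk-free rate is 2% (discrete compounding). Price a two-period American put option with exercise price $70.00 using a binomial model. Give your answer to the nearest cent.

$8.96

Risk-neutral probability p = (1 + 0.02 − 0.6)/(1.15 − 0.6) = 0.4200/0.5500 = 0.7636
Terminal stock prices: S_uu = 99.19, S_ud = 51.75, S_dd = 27
Terminal payoffs (K − S): max(-29.19, 0) = 0, max(18.25, 0) = 18.25, max(43, 0) = 43
Node u (S = 86.25): continuation = 1/1.02·[0.7636·0.0000 + 0.2364·18.2500] = 4.2291; exercise value = 0.0000 ≤ continuation, so V_u = 4.2291
Node d (S = 45): continuation = 1/1.02·[0.7636·18.2500 + 0.2364·43.0000] = 23.6275; exercise value = 25.0000 > continuation, so V_d = 25.0000 (exercise)
Node 0 (S = 75): continuation = 1/1.02·[0.7636·4.2291 + 0.2364·25.0000] = 8.9594; exercise value = 0.0000 ≤ continuation, so V_0 = 8.9594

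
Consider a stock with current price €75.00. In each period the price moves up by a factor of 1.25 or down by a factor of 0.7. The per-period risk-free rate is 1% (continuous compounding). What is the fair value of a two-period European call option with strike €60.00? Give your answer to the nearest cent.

€20.53

Risk-neutral probability p = (e^0.01 − 0.7)/(1.25 − 0.7) = 0.3101/0.5500 = 0.5637
Terminal stock prices: S_uu = 117.2, S_ud = 65.62, S_dd = 36.75
Terminal payoffs (S − K): max(57.19, 0) = 57.19, max(5.625, 0) = 5.625, max(-23.25, 0) = 0
Node u (S = 93.75): V_u = e^(−0.01)·[0.5637·57.1875 + 0.4363·5.6250] = 34.3470
Node d (S = 52.5): V_d = e^(−0.01)·[0.5637·5.6250 + 0.4363·0.0000] = 3.1394
Node 0 (S = 75): V_0 = e^(−0.01)·[0.5637·34.3470 + 0.4363·3.1394] = 20.5257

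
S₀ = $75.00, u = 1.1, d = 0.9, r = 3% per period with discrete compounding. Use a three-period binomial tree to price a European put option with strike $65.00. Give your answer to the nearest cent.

$0.41

Risk-neutral probability p = (1 + 0.03 − 0.9)/(1.1 − 0.9) = 0.1300/0.2000 = 0.6500
Terminal stock prices: S_uuu = 99.83, S_uud = 81.68, S_udd = 66.83, S_ddd = 54.68
Terminal payoffs (K − S): max(-34.83, 0) = 0, max(-16.68, 0) = 0, max(-1.825, 0) = 0, max(10.32, 0) = 10.32
Node uu (S = 90.75): V_uu = 1/1.03·[0.6500·0.0000 + 0.3500·0.0000] = 0.0000
Node ud (S = 74.25): V_ud = 1/1.03·[0.6500·0.0000 + 0.3500·0.0000] = 0.0000
Node dd (S = 60.75): V_dd = 1/1.03·[0.6500·0.0000 + 0.3500·10.3250] = 3.5085
Node u (S = 82.5): V_u = 1/1.03·[0.6500·0.0000 + 0.3500·0.0000] = 0.0000
Node d (S = 67.5): V_d = 1/1.03·[0.6500·0.0000 + 0.3500·3.5085] = 1.1922
Node 0 (S = 75): V_0 = 1/1.03·[0.6500·0.0000 + 0.3500·1.1922] = 0.4051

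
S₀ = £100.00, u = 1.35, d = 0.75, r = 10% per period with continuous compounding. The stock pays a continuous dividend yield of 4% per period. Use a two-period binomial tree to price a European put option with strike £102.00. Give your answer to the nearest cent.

Per-period risk-free factor R = e^0.1 = 1.1052; dividend-adjusted growth = e^(0.1−0.04) = 1.0618.
Risk-neutral probability p = (1.0618 − 0.75)/(1.35 − 0.75) = 0.3118/0.6000 = 0.5197
Terminal stock prices: S_uu = 182.3, S_ud = 101.2, S_dd = 56.25
Terminal payoffs (K − S): max(-80.25, 0) = 0, max(0.75, 0) = 0.75, max(45.75, 0) = 45.75
Node u (S = 135): V_u = e^(−0.1)·[0.5197·0.0000 + 0.4803·0.7500] = 0.3259
Node d (S = 75): V_d = e^(−0.1)·[0.5197·0.7500 + 0.4803·45.7500] = 20.2342
Node 0 (S = 100): V_0 = e^(−0.1)·[0.5197·0.3259 + 0.4803·20.2342] = 8.9464

£8.95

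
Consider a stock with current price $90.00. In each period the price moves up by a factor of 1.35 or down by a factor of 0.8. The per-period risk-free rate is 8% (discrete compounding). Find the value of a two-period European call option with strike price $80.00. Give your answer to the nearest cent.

Risk-neutral probability p = (1 + 0.08 − 0.8)/(1.35 − 0.8) = 0.2800/0.5500 = 0.5091
Terminal stock prices: S_uu = 164, S_ud = 97.2, S_dd = 57.6
Terminal payoffs (S − K): max(84.03, 0) = 84.03, max(17.2, 0) = 17.2, max(-22.4, 0) = 0
Node u (S = 121.5): V_u = 1/1.08·[0.5091·84.0250 + 0.4909·17.2000] = 47.4259
Node d (S = 72): V_d = 1/1.08·[0.5091·17.2000 + 0.4909·0.0000] = 8.1077
Node 0 (S = 90): V_0 = 1/1.08·[0.5091·47.4259 + 0.4909·8.1077] = 26.0410

$26.04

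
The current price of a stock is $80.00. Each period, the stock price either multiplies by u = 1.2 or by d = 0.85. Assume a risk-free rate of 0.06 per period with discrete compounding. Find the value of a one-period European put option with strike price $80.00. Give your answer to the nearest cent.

Risk-neutral probability p = (1 + 0.06 − 0.85)/(1.2 − 0.85) = 0.2100/0.3500 = 0.6000
Terminal stock prices: S_u = 96, S_d = 68
Terminal payoffs (K − S): max(-16, 0) = 0, max(12, 0) = 12
Node 0 (S = 80): V_0 = 1/1.06·[0.6000·0.0000 + 0.4000·12.0000] = 4.5283

$4.53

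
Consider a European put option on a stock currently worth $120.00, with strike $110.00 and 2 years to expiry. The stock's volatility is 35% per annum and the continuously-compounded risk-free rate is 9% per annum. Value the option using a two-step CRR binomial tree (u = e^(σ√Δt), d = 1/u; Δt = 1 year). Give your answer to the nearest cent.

$8.71

CRR parameters: u = e^(σ√Δt) = e^(0.35·√1) = 1.4191, d = 1/u = 0.7047
Per-period rate: rΔt = 0.09·1 = 0.09, so R = e^0.09 = 1.0942
Risk-neutral probability p = (e^0.09 − 0.7047)/(1.4191 − 0.7047) = 0.3895/0.7144 = 0.5452
Terminal stock prices: S_uu = 241.7, S_ud = 120, S_dd = 59.59
Terminal payoffs (K − S): max(-131.7, 0) = 0, max(-10, 0) = 0, max(50.41, 0) = 50.41
Node u (S = 170.3): V_u = e^(−0.09)·[0.5452·0.0000 + 0.4548·0.0000] = 0.0000
Node d (S = 84.56): V_d = e^(−0.09)·[0.5452·0.0000 + 0.4548·50.4098] = 20.9527
Node 0 (S = 120): V_0 = e^(−0.09)·[0.5452·0.0000 + 0.4548·20.9527] = 8.7089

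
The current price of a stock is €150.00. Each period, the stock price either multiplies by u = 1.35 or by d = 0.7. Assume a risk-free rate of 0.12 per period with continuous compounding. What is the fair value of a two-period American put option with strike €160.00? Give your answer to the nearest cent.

€19.93

Risk-neutral probability p = (e^0.12 − 0.7)/(1.35 − 0.7) = 0.4275/0.6500 = 0.6577
Terminal stock prices: S_uu = 273.4, S_ud = 141.8, S_dd = 73.5
Terminal payoffs (K − S): max(-113.4, 0) = 0, max(18.25, 0) = 18.25, max(86.5, 0) = 86.5
Node u (S = 202.5): continuation = e^(−0.12)·[0.6577·0.0000 + 0.3423·18.2500] = 5.5408; exercise value = 0.0000 ≤ continuation, so V_u = 5.5408
Node d (S = 105): continuation = e^(−0.12)·[0.6577·18.2500 + 0.3423·86.5000] = 36.9073; exercise value = 55.0000 > continuation, so V_d = 55.0000 (exercise)
Node 0 (S = 150): continuation = e^(−0.12)·[0.6577·5.5408 + 0.3423·55.0000] = 19.9302; exercise value = 10.0000 ≤ continuation, so V_0 = 19.9302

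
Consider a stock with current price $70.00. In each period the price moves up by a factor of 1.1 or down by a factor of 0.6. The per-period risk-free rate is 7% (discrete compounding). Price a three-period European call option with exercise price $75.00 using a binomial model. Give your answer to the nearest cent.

Risk-neutral probability p = (1 + 0.07 − 0.6)/(1.1 − 0.6) = 0.4700/0.5000 = 0.9400
Terminal stock prices: S_uuu = 93.17, S_uud = 50.82, S_udd = 27.72, S_ddd = 15.12
Terminal payoffs (S − K): max(18.17, 0) = 18.17, max(-24.18, 0) = 0, max(-47.28, 0) = 0, max(-59.88, 0) = 0
Node uu (S = 84.7): V_uu = 1/1.07·[0.9400·18.1700 + 0.0600·0.0000] = 15.9624
Node ud (S = 46.2): V_ud = 1/1.07·[0.9400·0.0000 + 0.0600·0.0000] = 0.0000
Node dd (S = 25.2): V_dd = 1/1.07·[0.9400·0.0000 + 0.0600·0.0000] = 0.0000
Node u (S = 77): V_u = 1/1.07·[0.9400·15.9624 + 0.0600·0.0000] = 14.0231
Node d (S = 42): V_d = 1/1.07·[0.9400·0.0000 + 0.0600·0.0000] = 0.0000
Node 0 (S = 70): V_0 = 1/1.07·[0.9400·14.0231 + 0.0600·0.0000] = 12.3193

$12.32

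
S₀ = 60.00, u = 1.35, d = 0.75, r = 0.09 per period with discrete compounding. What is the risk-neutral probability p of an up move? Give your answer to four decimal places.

p = 0.5667

Risk-neutral probability p = (1 + 0.09 − 0.75)/(1.35 − 0.75) = 0.3400/0.6000 = 0.5667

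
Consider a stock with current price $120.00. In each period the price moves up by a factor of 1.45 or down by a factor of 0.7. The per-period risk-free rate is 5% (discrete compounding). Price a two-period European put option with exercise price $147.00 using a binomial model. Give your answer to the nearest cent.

Risk-neutral probability p = (1 + 0.05 − 0.7)/(1.45 − 0.7) = 0.3500/0.7500 = 0.4667
Terminal stock prices: S_uu = 252.3, S_ud = 121.8, S_dd = 58.8
Terminal payoffs (K − S): max(-105.3, 0) = 0, max(25.2, 0) = 25.2, max(88.2, 0) = 88.2
Node u (S = 174): V_u = 1/1.05·[0.4667·0.0000 + 0.5333·25.2000] = 12.8000
Node d (S = 84): V_d = 1/1.05·[0.4667·25.2000 + 0.5333·88.2000] = 56.0000
Node 0 (S = 120): V_0 = 1/1.05·[0.4667·12.8000 + 0.5333·56.0000] = 34.1333

$34.13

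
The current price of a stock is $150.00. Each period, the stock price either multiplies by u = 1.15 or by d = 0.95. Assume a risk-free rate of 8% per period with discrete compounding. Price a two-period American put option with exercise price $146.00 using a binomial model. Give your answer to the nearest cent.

Risk-neutral probability p = (1 + 0.08 − 0.95)/(1.15 − 0.95) = 0.1300/0.2000 = 0.6500
Terminal stock prices: S_uu = 198.4, S_ud = 163.9, S_dd = 135.4
Terminal payoffs (K − S): max(-52.37, 0) = 0, max(-17.88, 0) = 0, max(10.62, 0) = 10.62
Node u (S = 172.5): continuation = 1/1.08·[0.6500·0.0000 + 0.3500·0.0000] = 0.0000; exercise value = 0.0000 ≤ continuation, so V_u = 0.0000
Node d (S = 142.5): continuation = 1/1.08·[0.6500·0.0000 + 0.3500·10.6250] = 3.4433; exercise value = 3.5000 > continuation, so V_d = 3.5000 (exercise)
Node 0 (S = 150): continuation = 1/1.08·[0.6500·0.0000 + 0.3500·3.5000] = 1.1343; exercise value = 0.0000 ≤ continuation, so V_0 = 1.1343

$1.13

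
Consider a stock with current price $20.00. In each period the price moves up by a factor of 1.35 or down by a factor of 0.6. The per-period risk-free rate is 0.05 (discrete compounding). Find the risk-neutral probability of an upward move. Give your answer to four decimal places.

Risk-neutral probability p = (1 + 0.05 − 0.6)/(1.35 − 0.6) = 0.4500/0.7500 = 0.6000

p = 0.6000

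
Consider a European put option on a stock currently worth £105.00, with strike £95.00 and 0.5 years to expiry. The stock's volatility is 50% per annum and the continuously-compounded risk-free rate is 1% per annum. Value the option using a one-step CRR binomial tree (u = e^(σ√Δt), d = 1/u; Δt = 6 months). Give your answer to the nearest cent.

CRR parameters: u = e^(σ√Δt) = e^(0.5·√0.5) = 1.4241, d = 1/u = 0.7022
Per-period rate: rΔt = 0.01·0.5 = 0.005, so R = e^0.005 = 1.0050
Risk-neutral probability p = (e^0.005 − 0.7022)/(1.4241 − 0.7022) = 0.3028/0.7219 = 0.4195
Terminal stock prices: S_u = 149.5, S_d = 73.73
Terminal payoffs (K − S): max(-54.53, 0) = 0, max(21.27, 0) = 21.27
Node 0 (S = 105): V_0 = e^(−0.005)·[0.4195·0.0000 + 0.5805·21.2702] = 12.2865

£12.29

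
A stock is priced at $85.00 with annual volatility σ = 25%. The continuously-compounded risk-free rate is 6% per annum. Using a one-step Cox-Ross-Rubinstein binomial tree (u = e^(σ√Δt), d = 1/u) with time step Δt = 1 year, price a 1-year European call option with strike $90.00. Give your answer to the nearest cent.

$10.10

CRR parameters: u = e^(σ√Δt) = e^(0.25·√1) = 1.2840, d = 1/u = 0.7788
Per-period rate: rΔt = 0.06·1 = 0.06, so R = e^0.06 = 1.0618
Risk-neutral probability p = (e^0.06 − 0.7788)/(1.2840 − 0.7788) = 0.2830/0.5052 = 0.5602
Terminal stock prices: S_u = 109.1, S_d = 66.2
Terminal payoffs (S − K): max(19.14, 0) = 19.14, max(-23.8, 0) = 0
Node 0 (S = 85): V_0 = e^(−0.06)·[0.5602·19.1422 + 0.4398·0.0000] = 10.0993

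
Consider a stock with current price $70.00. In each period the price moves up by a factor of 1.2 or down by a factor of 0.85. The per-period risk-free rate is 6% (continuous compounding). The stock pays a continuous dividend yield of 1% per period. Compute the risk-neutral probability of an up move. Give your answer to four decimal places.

Per-period risk-free factor R = e^0.06 = 1.0618; dividend-adjusted growth = e^(0.06−0.01) = 1.0513.
Risk-neutral probability p = (1.0513 − 0.85)/(1.2 − 0.85) = 0.2013/0.3500 = 0.5751

p = 0.5751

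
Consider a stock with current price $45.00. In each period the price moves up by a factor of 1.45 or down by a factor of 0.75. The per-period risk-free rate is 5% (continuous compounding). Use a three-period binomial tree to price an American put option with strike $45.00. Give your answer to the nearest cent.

$7.77

Risk-neutral probability p = (e^0.05 − 0.75)/(1.45 − 0.75) = 0.3013/0.7000 = 0.4304
Terminal stock prices: S_uuu = 137.2, S_uud = 70.96, S_udd = 36.7, S_ddd = 18.98
Terminal payoffs (K − S): max(-92.19, 0) = 0, max(-25.96, 0) = 0, max(8.297, 0) = 8.297, max(26.02, 0) = 26.02
Node uu (S = 94.61): continuation = e^(−0.05)·[0.4304·0.0000 + 0.5696·0.0000] = 0.0000; exercise value = 0.0000 ≤ continuation, so V_uu = 0.0000
Node ud (S = 48.94): continuation = e^(−0.05)·[0.4304·0.0000 + 0.5696·8.2969] = 4.4955; exercise value = 0.0000 ≤ continuation, so V_ud = 4.4955
Node dd (S = 25.31): continuation = e^(−0.05)·[0.4304·8.2969 + 0.5696·26.0156] = 17.4928; exercise value = 19.6875 > continuation, so V_dd = 19.6875 (exercise)
Node u (S = 65.25): continuation = e^(−0.05)·[0.4304·0.0000 + 0.5696·4.4955] = 2.4358; exercise value = 0.0000 ≤ continuation, so V_u = 2.4358
Node d (S = 33.75): continuation = e^(−0.05)·[0.4304·4.4955 + 0.5696·19.6875] = 12.5078; exercise value = 11.2500 ≤ continuation, so V_d = 12.5078
Node 0 (S = 45): continuation = e^(−0.05)·[0.4304·2.4358 + 0.5696·12.5078] = 7.7743; exercise value = 0.0000 ≤ continuation, so V_0 = 7.7743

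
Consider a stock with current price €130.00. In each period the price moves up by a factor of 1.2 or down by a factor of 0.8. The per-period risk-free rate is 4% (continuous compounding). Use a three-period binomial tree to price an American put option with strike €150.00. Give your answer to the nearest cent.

€23.19

Risk-neutral probability p = (e^0.04 − 0.8)/(1.2 − 0.8) = 0.2408/0.4000 = 0.6020
Terminal stock prices: S_uuu = 224.6, S_uud = 149.8, S_udd = 99.84, S_ddd = 66.56
Terminal payoffs (K − S): max(-74.64, 0) = 0, max(0.24, 0) = 0.24, max(50.16, 0) = 50.16, max(83.44, 0) = 83.44
Node uu (S = 187.2): continuation = e^(−0.04)·[0.6020·0.0000 + 0.3980·0.2400] = 0.0918; exercise value = 0.0000 ≤ continuation, so V_uu = 0.0918
Node ud (S = 124.8): continuation = e^(−0.04)·[0.6020·0.2400 + 0.3980·50.1600] = 19.3184; exercise value = 25.2000 > continuation, so V_ud = 25.2000 (exercise)
Node dd (S = 83.2): continuation = e^(−0.04)·[0.6020·50.1600 + 0.3980·83.4400] = 60.9184; exercise value = 66.8000 > continuation, so V_dd = 66.8000 (exercise)
Node u (S = 156): continuation = e^(−0.04)·[0.6020·0.0918 + 0.3980·25.2000] = 9.6888; exercise value = 0.0000 ≤ continuation, so V_u = 9.6888
Node d (S = 104): continuation = e^(−0.04)·[0.6020·25.2000 + 0.3980·66.8000] = 40.1184; exercise value = 46.0000 > continuation, so V_d = 46.0000 (exercise)
Node 0 (S = 130): continuation = e^(−0.04)·[0.6020·9.6888 + 0.3980·46.0000] = 23.1931; exercise value = 20.0000 ≤ continuation, so V_0 = 23.1931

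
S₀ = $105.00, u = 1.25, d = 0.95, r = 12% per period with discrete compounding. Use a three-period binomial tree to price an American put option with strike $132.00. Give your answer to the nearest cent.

$27.00

Risk-neutral probability p = (1 + 0.12 − 0.95)/(1.25 − 0.95) = 0.1700/0.3000 = 0.5667
Terminal stock prices: S_uuu = 205.1, S_uud = 155.9, S_udd = 118.5, S_ddd = 90.02
Terminal payoffs (K − S): max(-73.08, 0) = 0, max(-23.86, 0) = 0, max(13.55, 0) = 13.55, max(41.98, 0) = 41.98
Node uu (S = 164.1): continuation = 1/1.12·[0.5667·0.0000 + 0.4333·0.0000] = 0.0000; exercise value = 0.0000 ≤ continuation, so V_uu = 0.0000
Node ud (S = 124.7): continuation = 1/1.12·[0.5667·0.0000 + 0.4333·13.5469] = 5.2414; exercise value = 7.3125 > continuation, so V_ud = 7.3125 (exercise)
Node dd (S = 94.76): continuation = 1/1.12·[0.5667·13.5469 + 0.4333·41.9756] = 23.0946; exercise value = 37.2375 > continuation, so V_dd = 37.2375 (exercise)
Node u (S = 131.2): continuation = 1/1.12·[0.5667·0.0000 + 0.4333·7.3125] = 2.8292; exercise value = 0.7500 ≤ continuation, so V_u = 2.8292
Node d (S = 99.75): continuation = 1/1.12·[0.5667·7.3125 + 0.4333·37.2375] = 18.1071; exercise value = 32.2500 > continuation, so V_d = 32.2500 (exercise)
Node 0 (S = 105): continuation = 1/1.12·[0.5667·2.8292 + 0.4333·32.2500] = 13.9091; exercise value = 27.0000 > continuation, so V_0 = 27.0000 (exercise)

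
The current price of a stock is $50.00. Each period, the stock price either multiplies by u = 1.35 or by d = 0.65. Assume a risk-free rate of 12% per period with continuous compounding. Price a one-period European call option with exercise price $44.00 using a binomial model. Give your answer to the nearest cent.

$14.22

Risk-neutral probability p = (e^0.12 − 0.65)/(1.35 − 0.65) = 0.4775/0.7000 = 0.6821
Terminal stock prices: S_u = 67.5, S_d = 32.5
Terminal payoffs (S − K): max(23.5, 0) = 23.5, max(-11.5, 0) = 0
Node 0 (S = 50): V_0 = e^(−0.12)·[0.6821·23.5000 + 0.3179·0.0000] = 14.2176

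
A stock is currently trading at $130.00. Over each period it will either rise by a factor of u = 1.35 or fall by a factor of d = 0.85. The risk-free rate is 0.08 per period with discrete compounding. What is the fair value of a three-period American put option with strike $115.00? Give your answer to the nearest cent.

Risk-neutral probability p = (1 + 0.08 − 0.85)/(1.35 − 0.85) = 0.2300/0.5000 = 0.4600
Terminal stock prices: S_uuu = 319.8, S_uud = 201.4, S_udd = 126.8, S_ddd = 79.84
Terminal payoffs (K − S): max(-204.8, 0) = 0, max(-86.39, 0) = 0, max(-11.8, 0) = 0, max(35.16, 0) = 35.16
Node uu (S = 236.9): continuation = 1/1.08·[0.4600·0.0000 + 0.5400·0.0000] = 0.0000; exercise value = 0.0000 ≤ continuation, so V_uu = 0.0000
Node ud (S = 149.2): continuation = 1/1.08·[0.4600·0.0000 + 0.5400·0.0000] = 0.0000; exercise value = 0.0000 ≤ continuation, so V_ud = 0.0000
Node dd (S = 93.92): continuation = 1/1.08·[0.4600·0.0000 + 0.5400·35.1638] = 17.5819; exercise value = 21.0750 > continuation, so V_dd = 21.0750 (exercise)
Node u (S = 175.5): continuation = 1/1.08·[0.4600·0.0000 + 0.5400·0.0000] = 0.0000; exercise value = 0.0000 ≤ continuation, so V_u = 0.0000
Node d (S = 110.5): continuation = 1/1.08·[0.4600·0.0000 + 0.5400·21.0750] = 10.5375; exercise value = 4.5000 ≤ continuation, so V_d = 10.5375
Node 0 (S = 130): continuation = 1/1.08·[0.4600·0.0000 + 0.5400·10.5375] = 5.2688; exercise value = 0.0000 ≤ continuation, so V_0 = 5.2688

$5.27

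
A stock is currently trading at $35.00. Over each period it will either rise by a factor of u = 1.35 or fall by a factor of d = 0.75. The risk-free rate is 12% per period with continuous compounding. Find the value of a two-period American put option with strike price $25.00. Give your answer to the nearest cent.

$0.57

Risk-neutral probability p = (e^0.12 − 0.75)/(1.35 − 0.75) = 0.3775/0.6000 = 0.6292
Terminal stock prices: S_uu = 63.79, S_ud = 35.44, S_dd = 19.69
Terminal payoffs (K − S): max(-38.79, 0) = 0, max(-10.44, 0) = 0, max(5.312, 0) = 5.312
Node u (S = 47.25): continuation = e^(−0.12)·[0.6292·0.0000 + 0.3708·0.0000] = 0.0000; exercise value = 0.0000 ≤ continuation, so V_u = 0.0000
Node d (S = 26.25): continuation = e^(−0.12)·[0.6292·0.0000 + 0.3708·5.3125] = 1.7473; exercise value = 0.0000 ≤ continuation, so V_d = 1.7473
Node 0 (S = 35): continuation = e^(−0.12)·[0.6292·0.0000 + 0.3708·1.7473] = 0.5747; exercise value = 0.0000 ≤ continuation, so V_0 = 0.5747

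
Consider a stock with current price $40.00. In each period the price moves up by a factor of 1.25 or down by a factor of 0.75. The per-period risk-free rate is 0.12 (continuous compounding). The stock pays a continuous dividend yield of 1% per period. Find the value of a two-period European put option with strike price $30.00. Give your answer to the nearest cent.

$0.42

Per-period risk-free factor R = e^0.12 = 1.1275; dividend-adjusted growth = e^(0.12−0.01) = 1.1163.
Risk-neutral probability p = (1.1163 − 0.75)/(1.25 − 0.75) = 0.3663/0.5000 = 0.7326
Terminal stock prices: S_uu = 62.5, S_ud = 37.5, S_dd = 22.5
Terminal payoffs (K − S): max(-32.5, 0) = 0, max(-7.5, 0) = 0, max(7.5, 0) = 7.5
Node u (S = 50): V_u = e^(−0.12)·[0.7326·0.0000 + 0.2674·0.0000] = 0.0000
Node d (S = 30): V_d = e^(−0.12)·[0.7326·0.0000 + 0.2674·7.5000] = 1.7790
Node 0 (S = 40): V_0 = e^(−0.12)·[0.7326·0.0000 + 0.2674·1.7790] = 0.4220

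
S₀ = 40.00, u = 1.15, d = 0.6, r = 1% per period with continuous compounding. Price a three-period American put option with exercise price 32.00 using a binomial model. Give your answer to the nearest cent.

2.87

Risk-neutral probability p = (e^0.01 − 0.6)/(1.15 − 0.6) = 0.4101/0.5500 = 0.7455
Terminal stock prices: S_uuu = 60.83, S_uud = 31.74, S_udd = 16.56, S_ddd = 8.64
Terminal payoffs (K − S): max(-28.83, 0) = 0, max(0.26, 0) = 0.26, max(15.44, 0) = 15.44, max(23.36, 0) = 23.36
Node uu (S = 52.9): continuation = e^(−0.01)·[0.7455·0.0000 + 0.2545·0.2600] = 0.0655; exercise value = 0.0000 ≤ continuation, so V_uu = 0.0655
Node ud (S = 27.6): continuation = e^(−0.01)·[0.7455·0.2600 + 0.2545·15.4400] = 4.0816; exercise value = 4.4000 > continuation, so V_ud = 4.4000 (exercise)
Node dd (S = 14.4): continuation = e^(−0.01)·[0.7455·15.4400 + 0.2545·23.3600] = 17.2816; exercise value = 17.6000 > continuation, so V_dd = 17.6000 (exercise)
Node u (S = 46): continuation = e^(−0.01)·[0.7455·0.0655 + 0.2545·4.4000] = 1.1568; exercise value = 0.0000 ≤ continuation, so V_u = 1.1568
Node d (S = 24): continuation = e^(−0.01)·[0.7455·4.4000 + 0.2545·17.6000] = 7.6816; exercise value = 8.0000 > continuation, so V_d = 8.0000 (exercise)
Node 0 (S = 40): continuation = e^(−0.01)·[0.7455·1.1568 + 0.2545·8.0000] = 2.8692; exercise value = 0.0000 ≤ continuation, so V_0 = 2.8692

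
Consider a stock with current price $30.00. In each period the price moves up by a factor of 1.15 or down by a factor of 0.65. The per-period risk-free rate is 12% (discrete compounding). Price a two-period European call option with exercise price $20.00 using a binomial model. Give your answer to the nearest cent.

Risk-neutral probability p = (1 + 0.12 − 0.65)/(1.15 − 0.65) = 0.4700/0.5000 = 0.9400
Terminal stock prices: S_uu = 39.67, S_ud = 22.43, S_dd = 12.68
Terminal payoffs (S − K): max(19.67, 0) = 19.67, max(2.425, 0) = 2.425, max(-7.325, 0) = 0
Node u (S = 34.5): V_u = 1/1.12·[0.9400·19.6750 + 0.0600·2.4250] = 16.6429
Node d (S = 19.5): V_d = 1/1.12·[0.9400·2.4250 + 0.0600·0.0000] = 2.0353
Node 0 (S = 30): V_0 = 1/1.12·[0.9400·16.6429 + 0.0600·2.0353] = 14.0771

$14.08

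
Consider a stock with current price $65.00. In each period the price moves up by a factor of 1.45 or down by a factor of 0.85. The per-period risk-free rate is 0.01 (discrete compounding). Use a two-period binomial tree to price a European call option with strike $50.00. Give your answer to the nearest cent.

$17.59

Risk-neutral probability p = (1 + 0.01 − 0.85)/(1.45 − 0.85) = 0.1600/0.6000 = 0.2667
Terminal stock prices: S_uu = 136.7, S_ud = 80.11, S_dd = 46.96
Terminal payoffs (S − K): max(86.66, 0) = 86.66, max(30.11, 0) = 30.11, max(-3.038, 0) = 0
Node u (S = 94.25): V_u = 1/1.01·[0.2667·86.6625 + 0.7333·30.1125] = 44.7450
Node d (S = 55.25): V_d = 1/1.01·[0.2667·30.1125 + 0.7333·0.0000] = 7.9505
Node 0 (S = 65): V_0 = 1/1.01·[0.2667·44.7450 + 0.7333·7.9505] = 17.5865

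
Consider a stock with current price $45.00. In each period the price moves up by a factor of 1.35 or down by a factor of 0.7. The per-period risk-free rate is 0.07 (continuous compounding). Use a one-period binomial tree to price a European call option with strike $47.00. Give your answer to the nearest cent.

Risk-neutral probability p = (e^0.07 − 0.7)/(1.35 − 0.7) = 0.3725/0.6500 = 0.5731
Terminal stock prices: S_u = 60.75, S_d = 31.5
Terminal payoffs (S − K): max(13.75, 0) = 13.75, max(-15.5, 0) = 0
Node 0 (S = 45): V_0 = e^(−0.07)·[0.5731·13.7500 + 0.4269·0.0000] = 7.3472

$7.35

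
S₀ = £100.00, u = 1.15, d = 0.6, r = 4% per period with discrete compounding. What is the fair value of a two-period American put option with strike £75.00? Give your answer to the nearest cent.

Risk-neutral probability p = (1 + 0.04 − 0.6)/(1.15 − 0.6) = 0.4400/0.5500 = 0.8000
Terminal stock prices: S_uu = 132.2, S_ud = 69, S_dd = 36
Terminal payoffs (K − S): max(-57.25, 0) = 0, max(6, 0) = 6, max(39, 0) = 39
Node u (S = 115): continuation = 1/1.04·[0.8000·0.0000 + 0.2000·6.0000] = 1.1538; exercise value = 0.0000 ≤ continuation, so V_u = 1.1538
Node d (S = 60): continuation = 1/1.04·[0.8000·6.0000 + 0.2000·39.0000] = 12.1154; exercise value = 15.0000 > continuation, so V_d = 15.0000 (exercise)
Node 0 (S = 100): continuation = 1/1.04·[0.8000·1.1538 + 0.2000·15.0000] = 3.7722; exercise value = 0.0000 ≤ continuation, so V_0 = 3.7722

£3.77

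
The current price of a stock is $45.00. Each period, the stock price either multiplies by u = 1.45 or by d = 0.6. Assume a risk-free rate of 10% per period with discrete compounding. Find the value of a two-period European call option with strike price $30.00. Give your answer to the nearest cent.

$22.14

Risk-neutral probability p = (1 + 0.1 − 0.6)/(1.45 − 0.6) = 0.5000/0.8500 = 0.5882
Terminal stock prices: S_uu = 94.61, S_ud = 39.15, S_dd = 16.2
Terminal payoffs (S − K): max(64.61, 0) = 64.61, max(9.15, 0) = 9.15, max(-13.8, 0) = 0
Node u (S = 65.25): V_u = 1/1.1·[0.5882·64.6125 + 0.4118·9.1500] = 37.9773
Node d (S = 27): V_d = 1/1.1·[0.5882·9.1500 + 0.4118·0.0000] = 4.8930
Node 0 (S = 45): V_0 = 1/1.1·[0.5882·37.9773 + 0.4118·4.8930] = 22.1403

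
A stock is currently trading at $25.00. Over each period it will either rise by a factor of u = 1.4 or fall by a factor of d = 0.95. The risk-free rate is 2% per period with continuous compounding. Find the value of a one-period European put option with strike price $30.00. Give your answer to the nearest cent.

$5.17

Risk-neutral probability p = (e^0.02 − 0.95)/(1.4 − 0.95) = 0.0702/0.4500 = 0.1560
Terminal stock prices: S_u = 35, S_d = 23.75
Terminal payoffs (K − S): max(-5, 0) = 0, max(6.25, 0) = 6.25
Node 0 (S = 25): V_0 = e^(−0.02)·[0.1560·0.0000 + 0.8440·6.2500] = 5.1705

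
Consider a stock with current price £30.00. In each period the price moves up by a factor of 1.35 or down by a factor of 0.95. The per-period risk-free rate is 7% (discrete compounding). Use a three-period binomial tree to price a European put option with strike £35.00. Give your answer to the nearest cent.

Risk-neutral probability p = (1 + 0.07 − 0.95)/(1.35 − 0.95) = 0.1200/0.4000 = 0.3000
Terminal stock prices: S_uuu = 73.81, S_uud = 51.94, S_udd = 36.55, S_ddd = 25.72
Terminal payoffs (K − S): max(-38.81, 0) = 0, max(-16.94, 0) = 0, max(-1.551, 0) = 0, max(9.279, 0) = 9.279
Node uu (S = 54.68): V_uu = 1/1.07·[0.3000·0.0000 + 0.7000·0.0000] = 0.0000
Node ud (S = 38.48): V_ud = 1/1.07·[0.3000·0.0000 + 0.7000·0.0000] = 0.0000
Node dd (S = 27.07): V_dd = 1/1.07·[0.3000·0.0000 + 0.7000·9.2788] = 6.0702
Node u (S = 40.5): V_u = 1/1.07·[0.3000·0.0000 + 0.7000·0.0000] = 0.0000
Node d (S = 28.5): V_d = 1/1.07·[0.3000·0.0000 + 0.7000·6.0702] = 3.9712
Node 0 (S = 30): V_0 = 1/1.07·[0.3000·0.0000 + 0.7000·3.9712] = 2.5980

£2.60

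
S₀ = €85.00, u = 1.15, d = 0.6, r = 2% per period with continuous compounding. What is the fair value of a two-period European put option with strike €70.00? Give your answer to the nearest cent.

€6.04

Risk-neutral probability p = (e^0.02 − 0.6)/(1.15 − 0.6) = 0.4202/0.5500 = 0.7640
Terminal stock prices: S_uu = 112.4, S_ud = 58.65, S_dd = 30.6
Terminal payoffs (K − S): max(-42.41, 0) = 0, max(11.35, 0) = 11.35, max(39.4, 0) = 39.4
Node u (S = 97.75): V_u = e^(−0.02)·[0.7640·0.0000 + 0.2360·11.3500] = 2.6255
Node d (S = 51): V_d = e^(−0.02)·[0.7640·11.3500 + 0.2360·39.4000] = 17.6139
Node 0 (S = 85): V_0 = e^(−0.02)·[0.7640·2.6255 + 0.2360·17.6139] = 6.0407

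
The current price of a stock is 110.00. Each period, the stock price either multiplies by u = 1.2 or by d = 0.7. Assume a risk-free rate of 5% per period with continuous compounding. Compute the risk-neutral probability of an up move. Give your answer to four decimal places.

p = 0.7025

Risk-neutral probability p = (e^0.05 − 0.7)/(1.2 − 0.7) = 0.3513/0.5000 = 0.7025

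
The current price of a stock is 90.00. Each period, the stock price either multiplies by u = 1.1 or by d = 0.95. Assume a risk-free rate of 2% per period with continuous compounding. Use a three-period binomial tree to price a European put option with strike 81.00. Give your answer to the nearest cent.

Risk-neutral probability p = (e^0.02 − 0.95)/(1.1 − 0.95) = 0.0702/0.1500 = 0.4680
Terminal stock prices: S_uuu = 119.8, S_uud = 103.5, S_udd = 89.35, S_ddd = 77.16
Terminal payoffs (K − S): max(-38.79, 0) = 0, max(-22.46, 0) = 0, max(-8.348, 0) = 0, max(3.836, 0) = 3.836
Node uu (S = 108.9): V_uu = e^(−0.02)·[0.4680·0.0000 + 0.5320·0.0000] = 0.0000
Node ud (S = 94.05): V_ud = e^(−0.02)·[0.4680·0.0000 + 0.5320·0.0000] = 0.0000
Node dd (S = 81.22): V_dd = e^(−0.02)·[0.4680·0.0000 + 0.5320·3.8363] = 2.0004
Node u (S = 99): V_u = e^(−0.02)·[0.4680·0.0000 + 0.5320·0.0000] = 0.0000
Node d (S = 85.5): V_d = e^(−0.02)·[0.4680·0.0000 + 0.5320·2.0004] = 1.0431
Node 0 (S = 90): V_0 = e^(−0.02)·[0.4680·0.0000 + 0.5320·1.0431] = 0.5440

0.54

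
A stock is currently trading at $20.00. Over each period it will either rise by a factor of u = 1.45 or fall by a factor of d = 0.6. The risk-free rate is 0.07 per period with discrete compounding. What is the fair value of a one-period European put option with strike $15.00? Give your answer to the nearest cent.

$1.25

Risk-neutral probability p = (1 + 0.07 − 0.6)/(1.45 − 0.6) = 0.4700/0.8500 = 0.5529
Terminal stock prices: S_u = 29, S_d = 12
Terminal payoffs (K − S): max(-14, 0) = 0, max(3, 0) = 3
Node 0 (S = 20): V_0 = 1/1.07·[0.5529·0.0000 + 0.4471·3.0000] = 1.2534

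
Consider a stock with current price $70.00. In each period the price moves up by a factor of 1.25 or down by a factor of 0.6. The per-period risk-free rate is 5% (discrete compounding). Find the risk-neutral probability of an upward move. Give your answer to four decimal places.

Risk-neutral probability p = (1 + 0.05 − 0.6)/(1.25 − 0.6) = 0.4500/0.6500 = 0.6923

p = 0.6923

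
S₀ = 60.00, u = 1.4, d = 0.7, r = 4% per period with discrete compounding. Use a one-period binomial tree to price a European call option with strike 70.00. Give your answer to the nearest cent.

Risk-neutral probability p = (1 + 0.04 − 0.7)/(1.4 − 0.7) = 0.3400/0.7000 = 0.4857
Terminal stock prices: S_u = 84, S_d = 42
Terminal payoffs (S − K): max(14, 0) = 14, max(-28, 0) = 0
Node 0 (S = 60): V_0 = 1/1.04·[0.4857·14.0000 + 0.5143·0.0000] = 6.5385

6.54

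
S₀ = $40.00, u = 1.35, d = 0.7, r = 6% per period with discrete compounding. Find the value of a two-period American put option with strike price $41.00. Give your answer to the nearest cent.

Risk-neutral probability p = (1 + 0.06 − 0.7)/(1.35 − 0.7) = 0.3600/0.6500 = 0.5538
Terminal stock prices: S_uu = 72.9, S_ud = 37.8, S_dd = 19.6
Terminal payoffs (K − S): max(-31.9, 0) = 0, max(3.2, 0) = 3.2, max(21.4, 0) = 21.4
Node u (S = 54): continuation = 1/1.06·[0.5538·0.0000 + 0.4462·3.2000] = 1.3469; exercise value = 0.0000 ≤ continuation, so V_u = 1.3469
Node d (S = 28): continuation = 1/1.06·[0.5538·3.2000 + 0.4462·21.4000] = 10.6792; exercise value = 13.0000 > continuation, so V_d = 13.0000 (exercise)
Node 0 (S = 40): continuation = 1/1.06·[0.5538·1.3469 + 0.4462·13.0000] = 6.1754; exercise value = 1.0000 ≤ continuation, so V_0 = 6.1754

$6.18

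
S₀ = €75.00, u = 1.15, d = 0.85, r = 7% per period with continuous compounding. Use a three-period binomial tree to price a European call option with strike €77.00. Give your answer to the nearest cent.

Risk-neutral probability p = (e^0.07 − 0.85)/(1.15 − 0.85) = 0.2225/0.3000 = 0.7417
Terminal stock prices: S_uuu = 114.1, S_uud = 84.31, S_udd = 62.32, S_ddd = 46.06
Terminal payoffs (S − K): max(37.07, 0) = 37.07, max(7.309, 0) = 7.309, max(-14.68, 0) = 0, max(-30.94, 0) = 0
Node uu (S = 99.19): V_uu = e^(−0.07)·[0.7417·37.0656 + 0.2583·7.3094] = 27.3932
Node ud (S = 73.31): V_ud = e^(−0.07)·[0.7417·7.3094 + 0.2583·0.0000] = 5.0548
Node dd (S = 54.19): V_dd = e^(−0.07)·[0.7417·0.0000 + 0.2583·0.0000] = 0.0000
Node u (S = 86.25): V_u = e^(−0.07)·[0.7417·27.3932 + 0.2583·5.0548] = 20.1612
Node d (S = 63.75): V_d = e^(−0.07)·[0.7417·5.0548 + 0.2583·0.0000] = 3.4957
Node 0 (S = 75): V_0 = e^(−0.07)·[0.7417·20.1612 + 0.2583·3.4957] = 14.7844

€14.78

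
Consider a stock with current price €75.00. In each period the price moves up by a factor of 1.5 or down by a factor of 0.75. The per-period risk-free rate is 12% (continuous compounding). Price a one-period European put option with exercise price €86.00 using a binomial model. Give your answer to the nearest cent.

€13.11

Risk-neutral probability p = (e^0.12 − 0.75)/(1.5 − 0.75) = 0.3775/0.7500 = 0.5033
Terminal stock prices: S_u = 112.5, S_d = 56.25
Terminal payoffs (K − S): max(-26.5, 0) = 0, max(29.75, 0) = 29.75
Node 0 (S = 75): V_0 = e^(−0.12)·[0.5033·0.0000 + 0.4967·29.7500] = 13.1051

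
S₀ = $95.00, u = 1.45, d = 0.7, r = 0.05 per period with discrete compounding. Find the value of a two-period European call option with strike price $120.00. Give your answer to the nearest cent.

Risk-neutral probability p = (1 + 0.05 − 0.7)/(1.45 − 0.7) = 0.3500/0.7500 = 0.4667
Terminal stock prices: S_uu = 199.7, S_ud = 96.42, S_dd = 46.55
Terminal payoffs (S − K): max(79.74, 0) = 79.74, max(-23.58, 0) = 0, max(-73.45, 0) = 0
Node u (S = 137.8): V_u = 1/1.05·[0.4667·79.7375 + 0.5333·0.0000] = 35.4389
Node d (S = 66.5): V_d = 1/1.05·[0.4667·0.0000 + 0.5333·0.0000] = 0.0000
Node 0 (S = 95): V_0 = 1/1.05·[0.4667·35.4389 + 0.5333·0.0000] = 15.7506

$15.75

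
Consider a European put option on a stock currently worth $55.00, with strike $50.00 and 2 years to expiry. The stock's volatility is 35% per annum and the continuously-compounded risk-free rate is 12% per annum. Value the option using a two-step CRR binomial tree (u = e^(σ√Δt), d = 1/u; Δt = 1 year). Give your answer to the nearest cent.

CRR parameters: u = e^(σ√Δt) = e^(0.35·√1) = 1.4191, d = 1/u = 0.7047
Per-period rate: rΔt = 0.12·1 = 0.12, so R = e^0.12 = 1.1275
Risk-neutral probability p = (e^0.12 − 0.7047)/(1.4191 − 0.7047) = 0.4228/0.7144 = 0.5919
Terminal stock prices: S_uu = 110.8, S_ud = 55, S_dd = 27.31
Terminal payoffs (K − S): max(-60.76, 0) = 0, max(-5, 0) = 0, max(22.69, 0) = 22.69
Node u (S = 78.05): V_u = e^(−0.12)·[0.5919·0.0000 + 0.4081·0.0000] = 0.0000
Node d (S = 38.76): V_d = e^(−0.12)·[0.5919·0.0000 + 0.4081·22.6878] = 8.2128
Node 0 (S = 55): V_0 = e^(−0.12)·[0.5919·0.0000 + 0.4081·8.2128] = 2.9730

$2.97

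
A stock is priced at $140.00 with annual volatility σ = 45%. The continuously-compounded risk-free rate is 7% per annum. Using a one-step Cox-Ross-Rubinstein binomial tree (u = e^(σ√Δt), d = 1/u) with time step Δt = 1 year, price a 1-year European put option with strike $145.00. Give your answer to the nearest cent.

$27.68

CRR parameters: u = e^(σ√Δt) = e^(0.45·√1) = 1.5683, d = 1/u = 0.6376
Per-period rate: rΔt = 0.07·1 = 0.07, so R = e^0.07 = 1.0725
Risk-neutral probability p = (e^0.07 − 0.6376)/(1.5683 − 0.6376) = 0.4349/0.9307 = 0.4673
Terminal stock prices: S_u = 219.6, S_d = 89.27
Terminal payoffs (K − S): max(-74.56, 0) = 0, max(55.73, 0) = 55.73
Node 0 (S = 140): V_0 = e^(−0.07)·[0.4673·0.0000 + 0.5327·55.7321] = 27.6829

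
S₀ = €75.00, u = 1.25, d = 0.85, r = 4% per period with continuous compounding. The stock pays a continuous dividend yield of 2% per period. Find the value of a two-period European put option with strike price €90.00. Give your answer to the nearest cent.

Per-period risk-free factor R = e^0.04 = 1.0408; dividend-adjusted growth = e^(0.04−0.02) = 1.0202.
Risk-neutral probability p = (1.0202 − 0.85)/(1.25 − 0.85) = 0.1702/0.4000 = 0.4255
Terminal stock prices: S_uu = 117.2, S_ud = 79.69, S_dd = 54.19
Terminal payoffs (K − S): max(-27.19, 0) = 0, max(10.31, 0) = 10.31, max(35.81, 0) = 35.81
Node u (S = 93.75): V_u = e^(−0.04)·[0.4255·0.0000 + 0.5745·10.3125] = 5.6922
Node d (S = 63.75): V_d = e^(−0.04)·[0.4255·10.3125 + 0.5745·35.8125] = 23.9834
Node 0 (S = 75): V_0 = e^(−0.04)·[0.4255·5.6922 + 0.5745·23.9834] = 15.5652

€15.57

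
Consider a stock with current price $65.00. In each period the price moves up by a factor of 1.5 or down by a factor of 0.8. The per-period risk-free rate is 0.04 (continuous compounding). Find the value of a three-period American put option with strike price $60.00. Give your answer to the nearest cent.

Risk-neutral probability p = (e^0.04 − 0.8)/(1.5 − 0.8) = 0.2408/0.7000 = 0.3440
Terminal stock prices: S_uuu = 219.4, S_uud = 117, S_udd = 62.4, S_ddd = 33.28
Terminal payoffs (K − S): max(-159.4, 0) = 0, max(-57, 0) = 0, max(-2.4, 0) = 0, max(26.72, 0) = 26.72
Node uu (S = 146.2): continuation = e^(−0.04)·[0.3440·0.0000 + 0.6560·0.0000] = 0.0000; exercise value = 0.0000 ≤ continuation, so V_uu = 0.0000
Node ud (S = 78): continuation = e^(−0.04)·[0.3440·0.0000 + 0.6560·0.0000] = 0.0000; exercise value = 0.0000 ≤ continuation, so V_ud = 0.0000
Node dd (S = 41.6): continuation = e^(−0.04)·[0.3440·0.0000 + 0.6560·26.7200] = 16.8406; exercise value = 18.4000 > continuation, so V_dd = 18.4000 (exercise)
Node u (S = 97.5): continuation = e^(−0.04)·[0.3440·0.0000 + 0.6560·0.0000] = 0.0000; exercise value = 0.0000 ≤ continuation, so V_u = 0.0000
Node d (S = 52): continuation = e^(−0.04)·[0.3440·0.0000 + 0.6560·18.4000] = 11.5968; exercise value = 8.0000 ≤ continuation, so V_d = 11.5968
Node 0 (S = 65): continuation = e^(−0.04)·[0.3440·0.0000 + 0.6560·11.5968] = 7.3091; exercise value = 0.0000 ≤ continuation, so V_0 = 7.3091

$7.31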